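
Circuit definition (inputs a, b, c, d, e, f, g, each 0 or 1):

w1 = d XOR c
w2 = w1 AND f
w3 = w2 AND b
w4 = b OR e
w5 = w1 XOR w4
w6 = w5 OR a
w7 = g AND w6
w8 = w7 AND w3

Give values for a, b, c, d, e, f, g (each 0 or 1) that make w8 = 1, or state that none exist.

w8 = w7 AND w3 must be 1, so both w7 = 1 and w3 = 1.
w7 = g AND w6 must be 1, so both g = 1 and w6 = 1.
Check with a=1, b=1, c=1, d=0, e=1, f=1, g=1:
w1 = d XOR c = 0 XOR 1 = 1
w2 = w1 AND f = 1 AND 1 = 1
w3 = w2 AND b = 1 AND 1 = 1
w4 = b OR e = 1 OR 1 = 1
w5 = w1 XOR w4 = 1 XOR 1 = 0
w6 = w5 OR a = 0 OR 1 = 1
w7 = g AND w6 = 1 AND 1 = 1
w8 = w7 AND w3 = 1 AND 1 = 1
So w8 = 1 as required.

a=1, b=1, c=1, d=0, e=1, f=1, g=1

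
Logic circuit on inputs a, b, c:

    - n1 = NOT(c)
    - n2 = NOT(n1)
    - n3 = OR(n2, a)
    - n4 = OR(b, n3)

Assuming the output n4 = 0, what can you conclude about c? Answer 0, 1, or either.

n4 = OR(b, n3) must be 0, so both b = 0 and n3 = 0.
Every assignment with n4 = 0 has c = 0; there are 1 such assignment(s).
  a=0, b=0, c=0

0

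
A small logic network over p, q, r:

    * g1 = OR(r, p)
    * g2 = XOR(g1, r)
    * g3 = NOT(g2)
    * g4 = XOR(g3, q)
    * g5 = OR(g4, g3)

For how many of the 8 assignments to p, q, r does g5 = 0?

g5 = OR(g4, g3) must be 0, so both g4 = 0 and g3 = 0.
g4 = XOR(g3, q) must be 0, so g3 and q are equal.
g3 = NOT(g2) must be 0, so g2 = 1.
Enumerating the 8 input combinations, 1 give g5 = 0 and 7 give g5 = 1.

1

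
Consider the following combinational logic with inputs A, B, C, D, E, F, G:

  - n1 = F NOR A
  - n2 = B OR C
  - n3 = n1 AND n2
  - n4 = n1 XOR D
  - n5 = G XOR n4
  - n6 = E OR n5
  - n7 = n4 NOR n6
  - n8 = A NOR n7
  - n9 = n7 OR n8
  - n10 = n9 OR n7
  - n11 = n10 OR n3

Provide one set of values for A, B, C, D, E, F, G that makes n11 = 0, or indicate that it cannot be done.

Check with A=1, B=0, C=0, D=0, E=1, F=1, G=0:
n1 = F NOR A = 1 NOR 1 = 0
n2 = B OR C = 0 OR 0 = 0
n3 = n1 AND n2 = 0 AND 0 = 0
n4 = n1 XOR D = 0 XOR 0 = 0
n5 = G XOR n4 = 0 XOR 0 = 0
n6 = E OR n5 = 1 OR 0 = 1
n7 = n4 NOR n6 = 0 NOR 1 = 0
n8 = A NOR n7 = 1 NOR 0 = 0
n9 = n7 OR n8 = 0 OR 0 = 0
n10 = n9 OR n7 = 0 OR 0 = 0
n11 = n10 OR n3 = 0 OR 0 = 0
So n11 = 0 as required.

A=1, B=0, C=0, D=0, E=1, F=1, G=0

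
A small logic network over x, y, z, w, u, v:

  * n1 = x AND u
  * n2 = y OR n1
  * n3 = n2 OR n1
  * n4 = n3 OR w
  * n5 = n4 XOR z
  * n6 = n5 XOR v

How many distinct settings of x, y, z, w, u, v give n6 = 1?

n6 = n5 XOR v must be 1, so n5 and v differ.
Enumerating the 64 input combinations, 32 give n6 = 1 and 32 give n6 = 0.

32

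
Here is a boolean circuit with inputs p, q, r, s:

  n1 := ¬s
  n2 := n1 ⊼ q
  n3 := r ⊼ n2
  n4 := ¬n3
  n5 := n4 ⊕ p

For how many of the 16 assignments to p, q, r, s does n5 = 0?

n5 = n4 ⊕ p must be 0, so n4 and p are equal.
Enumerating the 16 input combinations, 8 give n5 = 0 and 8 give n5 = 1.

8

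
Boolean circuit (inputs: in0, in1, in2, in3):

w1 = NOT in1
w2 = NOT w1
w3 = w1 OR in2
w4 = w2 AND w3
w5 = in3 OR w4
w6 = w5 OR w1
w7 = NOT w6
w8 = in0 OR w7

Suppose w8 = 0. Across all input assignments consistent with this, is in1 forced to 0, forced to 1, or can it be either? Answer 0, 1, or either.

either

Both values of in1 occur among assignments with w8 = 0:
  in1=0: in0=0, in1=0, in2=0, in3=0
  in1=1: in0=0, in1=1, in2=0, in3=1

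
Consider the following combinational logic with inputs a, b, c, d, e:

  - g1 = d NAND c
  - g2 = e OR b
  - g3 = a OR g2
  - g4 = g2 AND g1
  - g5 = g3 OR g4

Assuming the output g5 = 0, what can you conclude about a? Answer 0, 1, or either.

g5 = g3 OR g4 must be 0, so both g3 = 0 and g4 = 0.
g3 = a OR g2 must be 0, so both a = 0 and g2 = 0.
g4 = g2 AND g1 must be 0, so at least one of g2, g1 is 0.
Every assignment with g5 = 0 has a = 0; there are 4 such assignment(s).
  a=0, b=0, c=0, d=0, e=0
  a=0, b=0, c=0, d=1, e=0
  a=0, b=0, c=1, d=0, e=0
  a=0, b=0, c=1, d=1, e=0

0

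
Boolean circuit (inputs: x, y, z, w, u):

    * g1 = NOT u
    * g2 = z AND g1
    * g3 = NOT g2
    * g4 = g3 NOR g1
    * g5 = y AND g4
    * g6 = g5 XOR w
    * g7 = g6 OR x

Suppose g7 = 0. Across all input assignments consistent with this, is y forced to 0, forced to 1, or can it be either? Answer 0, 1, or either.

Both values of y occur among assignments with g7 = 0:
  y=0: x=0, y=0, z=0, w=0, u=0
  y=1: x=0, y=1, z=0, w=0, u=0

either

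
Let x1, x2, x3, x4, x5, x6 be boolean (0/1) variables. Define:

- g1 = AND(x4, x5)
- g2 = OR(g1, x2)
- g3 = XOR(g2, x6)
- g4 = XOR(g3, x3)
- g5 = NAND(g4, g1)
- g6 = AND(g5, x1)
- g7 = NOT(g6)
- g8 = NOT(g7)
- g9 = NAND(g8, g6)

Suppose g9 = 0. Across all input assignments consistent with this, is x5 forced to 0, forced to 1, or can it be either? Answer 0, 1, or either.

either

Both values of x5 occur among assignments with g9 = 0:
  x5=0: x1=1, x2=0, x3=0, x4=0, x5=0, x6=0
  x5=1: x1=1, x2=0, x3=0, x4=0, x5=1, x6=0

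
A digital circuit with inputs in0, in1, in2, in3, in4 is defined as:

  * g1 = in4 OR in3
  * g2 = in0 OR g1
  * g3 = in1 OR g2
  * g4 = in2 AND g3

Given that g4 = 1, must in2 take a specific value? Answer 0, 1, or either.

g4 = in2 AND g3 must be 1, so both in2 = 1 and g3 = 1.
Every assignment with g4 = 1 has in2 = 1; there are 15 such assignment(s).

1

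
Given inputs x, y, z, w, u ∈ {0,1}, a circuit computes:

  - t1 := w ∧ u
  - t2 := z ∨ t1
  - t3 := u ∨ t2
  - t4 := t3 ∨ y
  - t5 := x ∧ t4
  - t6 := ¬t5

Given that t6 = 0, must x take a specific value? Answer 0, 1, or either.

1

t6 = ¬t5 must be 0, so t5 = 1.
Every assignment with t6 = 0 has x = 1; there are 14 such assignment(s).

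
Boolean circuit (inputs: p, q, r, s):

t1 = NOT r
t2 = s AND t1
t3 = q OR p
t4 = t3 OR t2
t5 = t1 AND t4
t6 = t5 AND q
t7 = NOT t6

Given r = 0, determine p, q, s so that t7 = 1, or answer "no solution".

t7 = NOT t6 must be 1, so t6 = 0.
Check with r = 0 and p=1, q=0, s=1:
t1 = NOT r = NOT 0 = 1
t2 = s AND t1 = 1 AND 1 = 1
t3 = q OR p = 0 OR 1 = 1
t4 = t3 OR t2 = 1 OR 1 = 1
t5 = t1 AND t4 = 1 AND 1 = 1
t6 = t5 AND q = 1 AND 0 = 0
t7 = NOT t6 = NOT 0 = 1
So t7 = 1.

p=1, q=0, s=1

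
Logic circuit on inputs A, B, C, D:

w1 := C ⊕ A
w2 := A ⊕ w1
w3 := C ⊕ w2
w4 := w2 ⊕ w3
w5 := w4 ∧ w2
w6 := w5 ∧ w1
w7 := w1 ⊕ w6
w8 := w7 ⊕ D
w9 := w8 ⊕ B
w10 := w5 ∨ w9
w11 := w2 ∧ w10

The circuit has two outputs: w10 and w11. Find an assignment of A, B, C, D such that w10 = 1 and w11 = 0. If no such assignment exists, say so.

Check with A=0 B=0 C=0 D=1:
w1 = C ⊕ A = 0 ⊕ 0 = 0
w2 = A ⊕ w1 = 0 ⊕ 0 = 0
w3 = C ⊕ w2 = 0 ⊕ 0 = 0
w4 = w2 ⊕ w3 = 0 ⊕ 0 = 0
w5 = w4 ∧ w2 = 0 ∧ 0 = 0
w6 = w5 ∧ w1 = 0 ∧ 0 = 0
w7 = w1 ⊕ w6 = 0 ⊕ 0 = 0
w8 = w7 ⊕ D = 0 ⊕ 1 = 1
w9 = w8 ⊕ B = 1 ⊕ 0 = 1
w10 = w5 ∨ w9 = 0 ∨ 1 = 1
w11 = w2 ∧ w10 = 0 ∧ 1 = 0
So w10 = 1 and w11 = 0.

A=0 B=0 C=0 D=1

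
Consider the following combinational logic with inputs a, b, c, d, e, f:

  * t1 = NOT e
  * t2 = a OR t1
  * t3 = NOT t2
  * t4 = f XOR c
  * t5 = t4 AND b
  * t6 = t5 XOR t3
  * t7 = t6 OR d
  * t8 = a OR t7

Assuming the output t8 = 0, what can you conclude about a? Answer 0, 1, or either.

0

t8 = a OR t7 must be 0, so both a = 0 and t7 = 0.
t7 = t6 OR d must be 0, so both t6 = 0 and d = 0.
Every assignment with t8 = 0 has a = 0; there are 8 such assignment(s).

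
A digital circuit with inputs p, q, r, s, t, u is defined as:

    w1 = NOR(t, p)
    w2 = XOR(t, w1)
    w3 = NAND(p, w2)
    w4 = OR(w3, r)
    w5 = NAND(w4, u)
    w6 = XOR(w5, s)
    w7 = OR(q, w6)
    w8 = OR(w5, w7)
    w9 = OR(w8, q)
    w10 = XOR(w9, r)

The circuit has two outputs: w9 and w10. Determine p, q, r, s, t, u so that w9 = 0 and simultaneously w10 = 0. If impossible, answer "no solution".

Check with p=0, q=0, r=0, s=0, t=1, u=1:
w1 = NOR(t, p) = NOR(1, 0) = 0
w2 = XOR(t, w1) = XOR(1, 0) = 1
w3 = NAND(p, w2) = NAND(0, 1) = 1
w4 = OR(w3, r) = OR(1, 0) = 1
w5 = NAND(w4, u) = NAND(1, 1) = 0
w6 = XOR(w5, s) = XOR(0, 0) = 0
w7 = OR(q, w6) = OR(0, 0) = 0
w8 = OR(w5, w7) = OR(0, 0) = 0
w9 = OR(w8, q) = OR(0, 0) = 0
w10 = XOR(w9, r) = XOR(0, 0) = 0
So w9 = 0 and w10 = 0.

p=0, q=0, r=0, s=0, t=1, u=1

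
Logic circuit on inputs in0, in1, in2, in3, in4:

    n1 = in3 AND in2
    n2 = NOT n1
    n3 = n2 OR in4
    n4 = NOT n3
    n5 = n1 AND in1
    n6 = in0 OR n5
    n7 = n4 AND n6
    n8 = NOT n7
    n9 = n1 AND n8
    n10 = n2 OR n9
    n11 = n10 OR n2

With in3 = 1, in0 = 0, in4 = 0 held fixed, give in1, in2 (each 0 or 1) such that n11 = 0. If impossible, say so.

Check with in3 = 1, in0 = 0, in4 = 0 and in1=1, in2=1:
n1 = in3 AND in2 = 1 AND 1 = 1
n2 = NOT n1 = NOT 1 = 0
n3 = n2 OR in4 = 0 OR 0 = 0
n4 = NOT n3 = NOT 0 = 1
n5 = n1 AND in1 = 1 AND 1 = 1
n6 = in0 OR n5 = 0 OR 1 = 1
n7 = n4 AND n6 = 1 AND 1 = 1
n8 = NOT n7 = NOT 1 = 0
n9 = n1 AND n8 = 1 AND 0 = 0
n10 = n2 OR n9 = 0 OR 0 = 0
n11 = n10 OR n2 = 0 OR 0 = 0
So n11 = 0.

in1=1 in2=1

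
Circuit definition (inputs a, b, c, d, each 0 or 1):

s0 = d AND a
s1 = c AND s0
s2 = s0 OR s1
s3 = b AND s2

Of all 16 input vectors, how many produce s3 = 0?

s3 = b AND s2 must be 0, so at least one of b, s2 is 0.
Enumerating the 16 input combinations, 14 give s3 = 0 and 2 give s3 = 1.

14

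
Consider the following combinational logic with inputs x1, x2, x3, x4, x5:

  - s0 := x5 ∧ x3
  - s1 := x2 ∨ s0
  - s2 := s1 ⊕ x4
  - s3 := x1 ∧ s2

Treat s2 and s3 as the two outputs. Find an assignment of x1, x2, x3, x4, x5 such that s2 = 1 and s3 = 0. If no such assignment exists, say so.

Check with x1=0 x2=0 x3=1 x4=1 x5=0:
s0 = x5 ∧ x3 = 0 ∧ 1 = 0
s1 = x2 ∨ s0 = 0 ∨ 0 = 0
s2 = s1 ⊕ x4 = 0 ⊕ 1 = 1
s3 = x1 ∧ s2 = 0 ∧ 1 = 0
So s2 = 1 and s3 = 0.

x1=0 x2=0 x3=1 x4=1 x5=0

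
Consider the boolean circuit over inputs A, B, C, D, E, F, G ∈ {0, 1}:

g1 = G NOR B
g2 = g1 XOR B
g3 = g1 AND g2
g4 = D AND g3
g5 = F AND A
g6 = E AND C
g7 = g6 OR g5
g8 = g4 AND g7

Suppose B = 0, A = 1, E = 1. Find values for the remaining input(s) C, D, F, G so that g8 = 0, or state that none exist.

g8 = g4 AND g7 must be 0, so at least one of g4, g7 is 0.
Check with B = 0, A = 1, E = 1 and C=0, D=0, F=0, G=1:
g1 = G NOR B = 1 NOR 0 = 0
g2 = g1 XOR B = 0 XOR 0 = 0
g3 = g1 AND g2 = 0 AND 0 = 0
g4 = D AND g3 = 0 AND 0 = 0
g5 = F AND A = 0 AND 1 = 0
g6 = E AND C = 1 AND 0 = 0
g7 = g6 OR g5 = 0 OR 0 = 0
g8 = g4 AND g7 = 0 AND 0 = 0
So g8 = 0.

C=0 D=0 F=0 G=1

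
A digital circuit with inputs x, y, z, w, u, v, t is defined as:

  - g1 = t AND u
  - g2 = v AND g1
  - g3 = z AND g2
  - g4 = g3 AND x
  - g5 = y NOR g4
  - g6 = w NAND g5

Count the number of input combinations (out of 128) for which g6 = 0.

31

g6 = w NAND g5 must be 0, so both w = 1 and g5 = 1.
Enumerating the 128 input combinations, 31 give g6 = 0 and 97 give g6 = 1.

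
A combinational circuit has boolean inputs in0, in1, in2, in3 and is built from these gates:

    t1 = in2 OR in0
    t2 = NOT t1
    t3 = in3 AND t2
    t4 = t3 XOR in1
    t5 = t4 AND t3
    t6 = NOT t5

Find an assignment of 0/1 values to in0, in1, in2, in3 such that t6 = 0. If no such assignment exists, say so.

t6 = NOT t5 must be 0, so t5 = 1.
Check with in0=0 in1=0 in2=0 in3=1:
t1 = in2 OR in0 = 0 OR 0 = 0
t2 = NOT t1 = NOT 0 = 1
t3 = in3 AND t2 = 1 AND 1 = 1
t4 = t3 XOR in1 = 1 XOR 0 = 1
t5 = t4 AND t3 = 1 AND 1 = 1
t6 = NOT t5 = NOT 1 = 0
So t6 = 0 as required.

in0=0 in1=0 in2=0 in3=1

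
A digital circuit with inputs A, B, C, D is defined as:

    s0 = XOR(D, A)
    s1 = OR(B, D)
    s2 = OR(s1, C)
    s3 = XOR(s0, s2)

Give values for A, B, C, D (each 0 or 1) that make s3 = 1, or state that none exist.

s3 = XOR(s0, s2) must be 1, so s0 and s2 differ.
Check with A=1, B=0, C=1, D=1:
s0 = XOR(D, A) = XOR(1, 1) = 0
s1 = OR(B, D) = OR(0, 1) = 1
s2 = OR(s1, C) = OR(1, 1) = 1
s3 = XOR(s0, s2) = XOR(0, 1) = 1
So s3 = 1 as required.

A=1, B=0, C=1, D=1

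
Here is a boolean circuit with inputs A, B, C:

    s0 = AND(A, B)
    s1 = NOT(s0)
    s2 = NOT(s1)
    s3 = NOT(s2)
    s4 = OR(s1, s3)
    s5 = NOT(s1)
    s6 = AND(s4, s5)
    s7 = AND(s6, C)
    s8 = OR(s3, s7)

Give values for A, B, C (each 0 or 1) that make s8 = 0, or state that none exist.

A=1, B=1, C=0

s8 = OR(s3, s7) must be 0, so both s3 = 0 and s7 = 0.
s3 = NOT(s2) must be 0, so s2 = 1.
Check with A=1, B=1, C=0:
s0 = AND(A, B) = AND(1, 1) = 1
s1 = NOT(s0) = NOT 1 = 0
s2 = NOT(s1) = NOT 0 = 1
s3 = NOT(s2) = NOT 1 = 0
s4 = OR(s1, s3) = OR(0, 0) = 0
s5 = NOT(s1) = NOT 0 = 1
s6 = AND(s4, s5) = AND(0, 1) = 0
s7 = AND(s6, C) = AND(0, 0) = 0
s8 = OR(s3, s7) = OR(0, 0) = 0
So s8 = 0 as required.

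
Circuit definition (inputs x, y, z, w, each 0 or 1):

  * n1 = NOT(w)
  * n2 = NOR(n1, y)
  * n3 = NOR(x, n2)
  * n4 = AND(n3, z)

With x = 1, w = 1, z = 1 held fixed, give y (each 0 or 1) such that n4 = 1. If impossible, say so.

With x = 1, w = 1, z = 1 fixed, none of the 2 settings of y give n4 = 1.
For example, with y=1:
n1 = NOT(w) = NOT 1 = 0
n2 = NOR(n1, y) = NOR(0, 1) = 0
n3 = NOR(x, n2) = NOR(1, 0) = 0
n4 = AND(n3, z) = AND(0, 1) = 0
giving n4 = 0 ≠ 1.

no solution exists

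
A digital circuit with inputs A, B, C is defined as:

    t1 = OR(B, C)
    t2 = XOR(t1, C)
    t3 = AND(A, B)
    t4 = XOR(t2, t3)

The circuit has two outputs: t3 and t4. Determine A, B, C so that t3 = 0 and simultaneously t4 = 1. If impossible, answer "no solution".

A=0, B=1, C=0

Check with A=0, B=1, C=0:
t1 = OR(B, C) = OR(1, 0) = 1
t2 = XOR(t1, C) = XOR(1, 0) = 1
t3 = AND(A, B) = AND(0, 1) = 0
t4 = XOR(t2, t3) = XOR(1, 0) = 1
So t3 = 0 and t4 = 1.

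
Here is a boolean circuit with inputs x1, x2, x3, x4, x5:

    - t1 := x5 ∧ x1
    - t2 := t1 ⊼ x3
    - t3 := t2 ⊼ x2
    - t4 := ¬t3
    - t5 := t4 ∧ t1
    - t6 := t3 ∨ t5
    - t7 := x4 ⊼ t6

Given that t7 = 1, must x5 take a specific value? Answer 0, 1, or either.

Both values of x5 occur among assignments with t7 = 1:
  x5=0: x1=0, x2=0, x3=0, x4=0, x5=0
  x5=1: x1=0, x2=0, x3=0, x4=0, x5=1

either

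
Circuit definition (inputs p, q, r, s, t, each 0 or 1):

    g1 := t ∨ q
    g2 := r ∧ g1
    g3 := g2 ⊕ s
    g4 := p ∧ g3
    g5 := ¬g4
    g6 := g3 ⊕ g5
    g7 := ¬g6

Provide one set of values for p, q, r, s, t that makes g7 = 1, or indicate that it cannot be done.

g7 = ¬g6 must be 1, so g6 = 0.
g6 = g3 ⊕ g5 must be 0, so g3 and g5 are equal.
Check with p=0 q=0 r=0 s=1 t=1:
g1 = t ∨ q = 1 ∨ 0 = 1
g2 = r ∧ g1 = 0 ∧ 1 = 0
g3 = g2 ⊕ s = 0 ⊕ 1 = 1
g4 = p ∧ g3 = 0 ∧ 1 = 0
g5 = ¬g4 = ¬0 = 1
g6 = g3 ⊕ g5 = 1 ⊕ 1 = 0
g7 = ¬g6 = ¬0 = 1
So g7 = 1 as required.

p=0 q=0 r=0 s=1 t=1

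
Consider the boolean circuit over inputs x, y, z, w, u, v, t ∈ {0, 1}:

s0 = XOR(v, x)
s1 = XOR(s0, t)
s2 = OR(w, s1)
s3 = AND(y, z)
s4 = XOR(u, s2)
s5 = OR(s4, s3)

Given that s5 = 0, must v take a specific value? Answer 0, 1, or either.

either

Both values of v occur among assignments with s5 = 0:
  v=0: x=0, y=0, z=0, w=0, u=0, v=0, t=0
  v=1: x=0, y=0, z=0, w=0, u=0, v=1, t=1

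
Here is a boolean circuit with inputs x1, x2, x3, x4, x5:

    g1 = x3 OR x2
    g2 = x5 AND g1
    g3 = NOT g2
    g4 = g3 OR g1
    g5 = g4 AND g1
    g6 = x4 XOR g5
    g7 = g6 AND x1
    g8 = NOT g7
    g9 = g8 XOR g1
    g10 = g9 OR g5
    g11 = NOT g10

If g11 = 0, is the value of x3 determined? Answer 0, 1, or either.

either

Both values of x3 occur among assignments with g11 = 0:
  x3=0: x1=0, x2=0, x3=0, x4=0, x5=0
  x3=1: x1=0, x2=0, x3=1, x4=0, x5=0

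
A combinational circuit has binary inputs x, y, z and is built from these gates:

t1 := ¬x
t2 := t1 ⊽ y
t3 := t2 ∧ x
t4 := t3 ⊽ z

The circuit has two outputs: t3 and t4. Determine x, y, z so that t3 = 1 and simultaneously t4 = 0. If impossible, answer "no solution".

x=1, y=0, z=1

Check with x=1, y=0, z=1:
t1 = ¬x = ¬1 = 0
t2 = t1 ⊽ y = 0 ⊽ 0 = 1
t3 = t2 ∧ x = 1 ∧ 1 = 1
t4 = t3 ⊽ z = 1 ⊽ 1 = 0
So t3 = 1 and t4 = 0.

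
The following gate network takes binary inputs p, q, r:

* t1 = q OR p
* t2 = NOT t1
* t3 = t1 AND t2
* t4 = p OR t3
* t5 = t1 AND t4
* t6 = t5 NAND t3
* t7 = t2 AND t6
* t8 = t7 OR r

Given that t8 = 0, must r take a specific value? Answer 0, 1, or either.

t8 = t7 OR r must be 0, so both t7 = 0 and r = 0.
t7 = t2 AND t6 must be 0, so at least one of t2, t6 is 0.
Every assignment with t8 = 0 has r = 0; there are 3 such assignment(s).
  p=0, q=1, r=0
  p=1, q=0, r=0
  p=1, q=1, r=0

0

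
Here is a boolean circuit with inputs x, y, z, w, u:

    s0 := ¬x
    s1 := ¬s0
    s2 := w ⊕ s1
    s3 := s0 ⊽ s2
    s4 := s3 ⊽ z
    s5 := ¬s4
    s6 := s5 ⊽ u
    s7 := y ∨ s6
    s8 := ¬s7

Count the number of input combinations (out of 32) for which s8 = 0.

s8 = ¬s7 must be 0, so s7 = 1.
Enumerating the 32 input combinations, 19 give s8 = 0 and 13 give s8 = 1.

19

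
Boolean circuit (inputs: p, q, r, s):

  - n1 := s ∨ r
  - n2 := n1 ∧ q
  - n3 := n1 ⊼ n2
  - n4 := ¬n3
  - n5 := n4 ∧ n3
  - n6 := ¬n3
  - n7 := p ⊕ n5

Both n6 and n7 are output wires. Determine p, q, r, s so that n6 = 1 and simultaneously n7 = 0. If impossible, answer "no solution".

Check with p=0 q=1 r=1 s=0:
n1 = s ∨ r = 0 ∨ 1 = 1
n2 = n1 ∧ q = 1 ∧ 1 = 1
n3 = n1 ⊼ n2 = 1 ⊼ 1 = 0
n4 = ¬n3 = ¬0 = 1
n5 = n4 ∧ n3 = 1 ∧ 0 = 0
n6 = ¬n3 = ¬0 = 1
n7 = p ⊕ n5 = 0 ⊕ 0 = 0
So n6 = 1 and n7 = 0.

p=0 q=1 r=1 s=0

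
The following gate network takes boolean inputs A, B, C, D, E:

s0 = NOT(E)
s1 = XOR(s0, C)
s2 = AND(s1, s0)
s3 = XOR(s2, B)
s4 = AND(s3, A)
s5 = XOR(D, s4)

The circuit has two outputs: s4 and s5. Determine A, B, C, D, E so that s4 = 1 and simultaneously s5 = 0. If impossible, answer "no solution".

A=1, B=0, C=0, D=1, E=0

Check with A=1, B=0, C=0, D=1, E=0:
s0 = NOT(E) = NOT 0 = 1
s1 = XOR(s0, C) = XOR(1, 0) = 1
s2 = AND(s1, s0) = AND(1, 1) = 1
s3 = XOR(s2, B) = XOR(1, 0) = 1
s4 = AND(s3, A) = AND(1, 1) = 1
s5 = XOR(D, s4) = XOR(1, 1) = 0
So s4 = 1 and s5 = 0.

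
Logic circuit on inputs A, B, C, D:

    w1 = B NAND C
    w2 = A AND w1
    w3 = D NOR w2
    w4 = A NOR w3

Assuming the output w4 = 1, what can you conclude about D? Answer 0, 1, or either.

1

w4 = A NOR w3 must be 1, so both A = 0 and w3 = 0.
w3 = D NOR w2 must be 0, so at least one of D, w2 is 1.
Every assignment with w4 = 1 has D = 1; there are 4 such assignment(s).
  A=0, B=0, C=0, D=1
  A=0, B=0, C=1, D=1
  A=0, B=1, C=0, D=1
  A=0, B=1, C=1, D=1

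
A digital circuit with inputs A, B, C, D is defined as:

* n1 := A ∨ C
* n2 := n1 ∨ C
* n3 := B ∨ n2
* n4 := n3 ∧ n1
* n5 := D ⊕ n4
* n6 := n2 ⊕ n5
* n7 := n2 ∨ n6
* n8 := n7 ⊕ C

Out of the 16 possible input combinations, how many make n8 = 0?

10

n8 = n7 ⊕ C must be 0, so n7 and C are equal.
Enumerating the 16 input combinations, 10 give n8 = 0 and 6 give n8 = 1.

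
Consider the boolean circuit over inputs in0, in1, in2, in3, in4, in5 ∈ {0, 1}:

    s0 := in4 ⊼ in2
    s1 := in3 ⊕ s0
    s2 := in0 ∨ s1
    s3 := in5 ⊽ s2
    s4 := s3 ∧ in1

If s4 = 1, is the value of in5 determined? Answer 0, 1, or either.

s4 = s3 ∧ in1 must be 1, so both s3 = 1 and in1 = 1.
s3 = in5 ⊽ s2 must be 1, so both in5 = 0 and s2 = 0.
s2 = in0 ∨ s1 must be 0, so both in0 = 0 and s1 = 0.
Every assignment with s4 = 1 has in5 = 0; there are 4 such assignment(s).
  in0=0, in1=1, in2=0, in3=1, in4=0, in5=0
  in0=0, in1=1, in2=0, in3=1, in4=1, in5=0
  in0=0, in1=1, in2=1, in3=0, in4=1, in5=0
  in0=0, in1=1, in2=1, in3=1, in4=0, in5=0

0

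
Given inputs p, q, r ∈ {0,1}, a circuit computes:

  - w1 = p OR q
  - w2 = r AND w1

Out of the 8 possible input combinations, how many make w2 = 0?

5

w2 = r AND w1 must be 0, so at least one of r, w1 is 0.
Satisfying assignments:
  p=0, q=0, r=0
  p=0, q=0, r=1
  p=0, q=1, r=0
  p=1, q=0, r=0
  p=1, q=1, r=0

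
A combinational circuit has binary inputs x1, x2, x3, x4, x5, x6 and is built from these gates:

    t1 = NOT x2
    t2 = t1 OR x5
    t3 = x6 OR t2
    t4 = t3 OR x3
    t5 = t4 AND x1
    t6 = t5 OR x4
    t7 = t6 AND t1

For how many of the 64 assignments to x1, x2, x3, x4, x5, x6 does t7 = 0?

t7 = t6 AND t1 must be 0, so at least one of t6, t1 is 0.
Enumerating the 64 input combinations, 40 give t7 = 0 and 24 give t7 = 1.

40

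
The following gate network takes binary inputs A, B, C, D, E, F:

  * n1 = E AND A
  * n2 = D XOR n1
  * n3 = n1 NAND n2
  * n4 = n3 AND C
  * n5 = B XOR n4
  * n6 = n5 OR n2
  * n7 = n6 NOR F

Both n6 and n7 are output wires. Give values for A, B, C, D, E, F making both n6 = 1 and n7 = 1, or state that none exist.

no solution exists

Across all 64 input combinations, none give both n6 = 1 and n7 = 1.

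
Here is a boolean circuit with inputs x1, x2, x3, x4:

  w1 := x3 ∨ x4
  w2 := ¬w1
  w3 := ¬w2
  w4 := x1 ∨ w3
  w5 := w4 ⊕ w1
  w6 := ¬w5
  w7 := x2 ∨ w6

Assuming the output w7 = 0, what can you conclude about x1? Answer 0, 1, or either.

w7 = x2 ∨ w6 must be 0, so both x2 = 0 and w6 = 0.
w6 = ¬w5 must be 0, so w5 = 1.
w5 = w4 ⊕ w1 must be 1, so w4 and w1 differ.
Every assignment with w7 = 0 has x1 = 1; there are 1 such assignment(s).
  x1=1, x2=0, x3=0, x4=0

1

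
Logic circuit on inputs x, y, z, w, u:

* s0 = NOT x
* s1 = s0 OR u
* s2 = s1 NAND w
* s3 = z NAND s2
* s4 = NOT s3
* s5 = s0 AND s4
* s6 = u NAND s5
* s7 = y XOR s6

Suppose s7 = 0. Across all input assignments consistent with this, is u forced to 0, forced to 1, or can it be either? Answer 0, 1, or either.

either

Both values of u occur among assignments with s7 = 0:
  u=0: x=0, y=1, z=0, w=0, u=0
  u=1: x=0, y=0, z=1, w=0, u=1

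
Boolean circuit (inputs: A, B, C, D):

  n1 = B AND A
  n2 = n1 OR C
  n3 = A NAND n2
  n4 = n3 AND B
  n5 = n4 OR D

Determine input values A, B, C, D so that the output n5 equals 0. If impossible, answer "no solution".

A=1, B=1, C=0, D=0

n5 = n4 OR D must be 0, so both n4 = 0 and D = 0.
n4 = n3 AND B must be 0, so at least one of n3, B is 0.
Check with A=1, B=1, C=0, D=0:
n1 = B AND A = 1 AND 1 = 1
n2 = n1 OR C = 1 OR 0 = 1
n3 = A NAND n2 = 1 NAND 1 = 0
n4 = n3 AND B = 0 AND 1 = 0
n5 = n4 OR D = 0 OR 0 = 0
So n5 = 0 as required.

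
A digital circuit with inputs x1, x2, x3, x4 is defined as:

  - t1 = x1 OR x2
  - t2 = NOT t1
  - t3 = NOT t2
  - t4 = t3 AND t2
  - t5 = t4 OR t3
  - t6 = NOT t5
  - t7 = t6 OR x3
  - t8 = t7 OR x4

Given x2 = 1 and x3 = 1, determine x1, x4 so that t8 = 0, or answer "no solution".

no solution exists

With x2 = 1 and x3 = 1 fixed, none of the 4 settings of x1, x4 give t8 = 0.
For example, with x1=1, x4=1:
t1 = x1 OR x2 = 1 OR 1 = 1
t2 = NOT t1 = NOT 1 = 0
t3 = NOT t2 = NOT 0 = 1
t4 = t3 AND t2 = 1 AND 0 = 0
t5 = t4 OR t3 = 0 OR 1 = 1
t6 = NOT t5 = NOT 1 = 0
t7 = t6 OR x3 = 0 OR 1 = 1
t8 = t7 OR x4 = 1 OR 1 = 1
giving t8 = 1 ≠ 0.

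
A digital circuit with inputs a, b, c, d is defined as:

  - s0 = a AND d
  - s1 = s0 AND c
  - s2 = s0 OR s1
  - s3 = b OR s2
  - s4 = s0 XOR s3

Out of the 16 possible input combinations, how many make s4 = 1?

s4 = s0 XOR s3 must be 1, so s0 and s3 differ.
Satisfying assignments:
  a=0, b=1, c=0, d=0
  a=0, b=1, c=0, d=1
  a=0, b=1, c=1, d=0
  a=0, b=1, c=1, d=1
  a=1, b=1, c=0, d=0
  a=1, b=1, c=1, d=0

6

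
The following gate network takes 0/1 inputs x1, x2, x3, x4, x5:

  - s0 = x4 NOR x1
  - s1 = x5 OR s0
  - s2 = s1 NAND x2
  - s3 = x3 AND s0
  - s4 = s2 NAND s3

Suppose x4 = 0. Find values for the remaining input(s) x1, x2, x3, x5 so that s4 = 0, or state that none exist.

x1=0, x2=0, x3=1, x5=0

s4 = s2 NAND s3 must be 0, so both s2 = 1 and s3 = 1.
Check with x4 = 0 and x1=0, x2=0, x3=1, x5=0:
s0 = x4 NOR x1 = 0 NOR 0 = 1
s1 = x5 OR s0 = 0 OR 1 = 1
s2 = s1 NAND x2 = 1 NAND 0 = 1
s3 = x3 AND s0 = 1 AND 1 = 1
s4 = s2 NAND s3 = 1 NAND 1 = 0
So s4 = 0.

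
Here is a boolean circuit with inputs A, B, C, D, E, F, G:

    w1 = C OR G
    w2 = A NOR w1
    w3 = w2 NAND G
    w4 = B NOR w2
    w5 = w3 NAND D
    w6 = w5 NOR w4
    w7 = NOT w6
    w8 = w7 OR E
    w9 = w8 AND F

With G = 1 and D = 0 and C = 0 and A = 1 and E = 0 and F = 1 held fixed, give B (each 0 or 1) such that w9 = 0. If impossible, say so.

With G = 1 and D = 0 and C = 0 and A = 1 and E = 0 and F = 1 fixed, none of the 2 settings of B give w9 = 0.
For example, with B=1:
w1 = C OR G = 0 OR 1 = 1
w2 = A NOR w1 = 1 NOR 1 = 0
w3 = w2 NAND G = 0 NAND 1 = 1
w4 = B NOR w2 = 1 NOR 0 = 0
w5 = w3 NAND D = 1 NAND 0 = 1
w6 = w5 NOR w4 = 1 NOR 0 = 0
w7 = NOT w6 = NOT 0 = 1
w8 = w7 OR E = 1 OR 0 = 1
w9 = w8 AND F = 1 AND 1 = 1
giving w9 = 1 ≠ 0.

no solution exists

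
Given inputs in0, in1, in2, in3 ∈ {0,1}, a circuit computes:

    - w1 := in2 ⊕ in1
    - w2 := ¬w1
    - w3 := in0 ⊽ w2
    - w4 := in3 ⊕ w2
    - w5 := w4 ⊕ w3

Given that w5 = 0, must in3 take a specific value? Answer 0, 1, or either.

Both values of in3 occur among assignments with w5 = 0:
  in3=0: in0=1, in1=0, in2=1, in3=0
  in3=1: in0=0, in1=0, in2=0, in3=1

either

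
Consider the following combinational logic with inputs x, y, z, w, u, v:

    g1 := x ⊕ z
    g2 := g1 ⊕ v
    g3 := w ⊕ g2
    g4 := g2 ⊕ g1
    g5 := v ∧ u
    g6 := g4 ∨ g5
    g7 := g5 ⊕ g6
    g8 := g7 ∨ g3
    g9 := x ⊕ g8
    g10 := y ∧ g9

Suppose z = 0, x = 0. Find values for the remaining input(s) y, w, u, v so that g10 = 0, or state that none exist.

y=1, w=0, u=1, v=0

g10 = y ∧ g9 must be 0, so at least one of y, g9 is 0.
Check with z = 0, x = 0 and y=1, w=0, u=1, v=0:
g1 = x ⊕ z = 0 ⊕ 0 = 0
g2 = g1 ⊕ v = 0 ⊕ 0 = 0
g3 = w ⊕ g2 = 0 ⊕ 0 = 0
g4 = g2 ⊕ g1 = 0 ⊕ 0 = 0
g5 = v ∧ u = 0 ∧ 1 = 0
g6 = g4 ∨ g5 = 0 ∨ 0 = 0
g7 = g5 ⊕ g6 = 0 ⊕ 0 = 0
g8 = g7 ∨ g3 = 0 ∨ 0 = 0
g9 = x ⊕ g8 = 0 ⊕ 0 = 0
g10 = y ∧ g9 = 1 ∧ 0 = 0
So g10 = 0.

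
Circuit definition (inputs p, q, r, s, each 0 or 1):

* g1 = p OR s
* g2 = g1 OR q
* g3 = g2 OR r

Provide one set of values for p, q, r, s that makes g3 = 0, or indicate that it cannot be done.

g3 = g2 OR r must be 0, so both g2 = 0 and r = 0.
Check with p=0, q=0, r=0, s=0:
g1 = p OR s = 0 OR 0 = 0
g2 = g1 OR q = 0 OR 0 = 0
g3 = g2 OR r = 0 OR 0 = 0
So g3 = 0 as required.

p=0, q=0, r=0, s=0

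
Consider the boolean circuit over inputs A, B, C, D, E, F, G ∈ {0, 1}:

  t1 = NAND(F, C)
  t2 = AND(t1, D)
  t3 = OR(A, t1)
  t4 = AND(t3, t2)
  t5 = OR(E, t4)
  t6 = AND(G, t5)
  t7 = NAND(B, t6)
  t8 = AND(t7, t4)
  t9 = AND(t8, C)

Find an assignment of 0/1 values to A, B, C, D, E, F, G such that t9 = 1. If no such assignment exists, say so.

A=0, B=0, C=1, D=1, E=1, F=0, G=1

t9 = AND(t8, C) must be 1, so both t8 = 1 and C = 1.
t8 = AND(t7, t4) must be 1, so both t7 = 1 and t4 = 1.
Check with A=0, B=0, C=1, D=1, E=1, F=0, G=1:
t1 = NAND(F, C) = NAND(0, 1) = 1
t2 = AND(t1, D) = AND(1, 1) = 1
t3 = OR(A, t1) = OR(0, 1) = 1
t4 = AND(t3, t2) = AND(1, 1) = 1
t5 = OR(E, t4) = OR(1, 1) = 1
t6 = AND(G, t5) = AND(1, 1) = 1
t7 = NAND(B, t6) = NAND(0, 1) = 1
t8 = AND(t7, t4) = AND(1, 1) = 1
t9 = AND(t8, C) = AND(1, 1) = 1
So t9 = 1 as required.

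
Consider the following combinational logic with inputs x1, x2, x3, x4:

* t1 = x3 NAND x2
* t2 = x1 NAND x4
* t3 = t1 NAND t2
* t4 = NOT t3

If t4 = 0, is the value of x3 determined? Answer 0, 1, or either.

either

Both values of x3 occur among assignments with t4 = 0:
  x3=0: x1=1, x2=0, x3=0, x4=1
  x3=1: x1=0, x2=1, x3=1, x4=0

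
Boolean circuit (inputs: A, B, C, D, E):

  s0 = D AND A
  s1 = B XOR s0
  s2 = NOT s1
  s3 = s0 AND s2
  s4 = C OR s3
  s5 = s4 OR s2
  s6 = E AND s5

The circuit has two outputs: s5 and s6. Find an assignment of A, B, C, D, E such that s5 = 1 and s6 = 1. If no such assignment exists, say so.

Check with A=0 B=1 C=1 D=1 E=1:
s0 = D AND A = 1 AND 0 = 0
s1 = B XOR s0 = 1 XOR 0 = 1
s2 = NOT s1 = NOT 1 = 0
s3 = s0 AND s2 = 0 AND 0 = 0
s4 = C OR s3 = 1 OR 0 = 1
s5 = s4 OR s2 = 1 OR 0 = 1
s6 = E AND s5 = 1 AND 1 = 1
So s5 = 1 and s6 = 1.

A=0 B=1 C=1 D=1 E=1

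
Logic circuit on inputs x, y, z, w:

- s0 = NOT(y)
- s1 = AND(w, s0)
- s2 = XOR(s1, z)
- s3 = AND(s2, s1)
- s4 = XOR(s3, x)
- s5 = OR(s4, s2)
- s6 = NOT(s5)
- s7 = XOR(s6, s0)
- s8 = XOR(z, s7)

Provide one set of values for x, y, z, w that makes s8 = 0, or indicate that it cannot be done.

x=1 y=0 z=1 w=0

s8 = XOR(z, s7) must be 0, so z and s7 are equal.
Check with x=1 y=0 z=1 w=0:
s0 = NOT(y) = NOT 0 = 1
s1 = AND(w, s0) = AND(0, 1) = 0
s2 = XOR(s1, z) = XOR(0, 1) = 1
s3 = AND(s2, s1) = AND(1, 0) = 0
s4 = XOR(s3, x) = XOR(0, 1) = 1
s5 = OR(s4, s2) = OR(1, 1) = 1
s6 = NOT(s5) = NOT 1 = 0
s7 = XOR(s6, s0) = XOR(0, 1) = 1
s8 = XOR(z, s7) = XOR(1, 1) = 0
So s8 = 0 as required.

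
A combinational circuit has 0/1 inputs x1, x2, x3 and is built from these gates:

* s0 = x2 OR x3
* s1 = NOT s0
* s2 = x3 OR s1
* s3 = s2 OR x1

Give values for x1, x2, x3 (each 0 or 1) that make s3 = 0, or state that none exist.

s3 = s2 OR x1 must be 0, so both s2 = 0 and x1 = 0.
Check with x1=0, x2=1, x3=0:
s0 = x2 OR x3 = 1 OR 0 = 1
s1 = NOT s0 = NOT 1 = 0
s2 = x3 OR s1 = 0 OR 0 = 0
s3 = s2 OR x1 = 0 OR 0 = 0
So s3 = 0 as required.

x1=0, x2=1, x3=0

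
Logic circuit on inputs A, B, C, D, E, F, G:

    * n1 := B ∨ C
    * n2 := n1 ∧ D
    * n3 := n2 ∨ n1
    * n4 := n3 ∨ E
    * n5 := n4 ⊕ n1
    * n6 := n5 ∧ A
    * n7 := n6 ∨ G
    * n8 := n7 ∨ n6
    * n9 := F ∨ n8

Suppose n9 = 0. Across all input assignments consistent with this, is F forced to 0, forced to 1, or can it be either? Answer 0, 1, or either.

n9 = F ∨ n8 must be 0, so both F = 0 and n8 = 0.
Every assignment with n9 = 0 has F = 0; there are 30 such assignment(s).

0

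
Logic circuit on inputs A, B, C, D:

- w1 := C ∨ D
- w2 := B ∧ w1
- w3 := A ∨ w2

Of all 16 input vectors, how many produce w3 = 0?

w3 = A ∨ w2 must be 0, so both A = 0 and w2 = 0.
w2 = B ∧ w1 must be 0, so at least one of B, w1 is 0.
Satisfying assignments:
  A=0, B=0, C=0, D=0
  A=0, B=0, C=0, D=1
  A=0, B=0, C=1, D=0
  A=0, B=0, C=1, D=1
  A=0, B=1, C=0, D=0

5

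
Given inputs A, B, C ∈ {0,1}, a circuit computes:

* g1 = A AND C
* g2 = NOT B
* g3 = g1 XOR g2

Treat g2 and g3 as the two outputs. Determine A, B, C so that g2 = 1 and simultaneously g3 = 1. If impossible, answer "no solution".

A=0 B=0 C=1

Check with A=0 B=0 C=1:
g1 = A AND C = 0 AND 1 = 0
g2 = NOT B = NOT 0 = 1
g3 = g1 XOR g2 = 0 XOR 1 = 1
So g2 = 1 and g3 = 1.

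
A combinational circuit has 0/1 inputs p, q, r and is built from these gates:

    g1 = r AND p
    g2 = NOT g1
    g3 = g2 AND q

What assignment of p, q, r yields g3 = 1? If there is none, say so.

g3 = g2 AND q must be 1, so both g2 = 1 and q = 1.
g2 = NOT g1 must be 1, so g1 = 0.
g1 = r AND p must be 0, so at least one of r, p is 0.
Check with p=0, q=1, r=0:
g1 = r AND p = 0 AND 0 = 0
g2 = NOT g1 = NOT 0 = 1
g3 = g2 AND q = 1 AND 1 = 1
So g3 = 1 as required.

p=0, q=1, r=0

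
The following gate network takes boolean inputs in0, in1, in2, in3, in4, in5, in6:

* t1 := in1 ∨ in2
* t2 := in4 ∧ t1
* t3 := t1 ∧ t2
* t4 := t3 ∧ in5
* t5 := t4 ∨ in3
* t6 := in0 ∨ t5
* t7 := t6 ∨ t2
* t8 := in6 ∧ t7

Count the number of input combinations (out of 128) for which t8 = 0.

t8 = in6 ∧ t7 must be 0, so at least one of in6, t7 is 0.
Enumerating the 128 input combinations, 74 give t8 = 0 and 54 give t8 = 1.

74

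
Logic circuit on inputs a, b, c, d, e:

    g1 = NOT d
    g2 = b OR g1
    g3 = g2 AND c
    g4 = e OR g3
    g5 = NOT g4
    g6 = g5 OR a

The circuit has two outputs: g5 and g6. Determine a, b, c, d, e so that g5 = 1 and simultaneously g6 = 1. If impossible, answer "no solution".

Check with a=0, b=1, c=0, d=1, e=0:
g1 = NOT d = NOT 1 = 0
g2 = b OR g1 = 1 OR 0 = 1
g3 = g2 AND c = 1 AND 0 = 0
g4 = e OR g3 = 0 OR 0 = 0
g5 = NOT g4 = NOT 0 = 1
g6 = g5 OR a = 1 OR 0 = 1
So g5 = 1 and g6 = 1.

a=0, b=1, c=0, d=1, e=0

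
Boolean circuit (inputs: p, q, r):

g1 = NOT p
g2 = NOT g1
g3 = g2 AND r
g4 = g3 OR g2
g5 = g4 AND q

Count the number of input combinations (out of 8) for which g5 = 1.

2

g5 = g4 AND q must be 1, so both g4 = 1 and q = 1.
g4 = g3 OR g2 must be 1, so at least one of g3, g2 is 1.
Satisfying assignments:
  p=1, q=1, r=0
  p=1, q=1, r=1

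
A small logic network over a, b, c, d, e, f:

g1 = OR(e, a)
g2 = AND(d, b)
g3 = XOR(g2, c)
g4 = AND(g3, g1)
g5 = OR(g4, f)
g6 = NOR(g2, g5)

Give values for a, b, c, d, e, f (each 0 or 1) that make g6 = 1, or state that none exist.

g6 = NOR(g2, g5) must be 1, so both g2 = 0 and g5 = 0.
g2 = AND(d, b) must be 0, so at least one of d, b is 0.
g5 = OR(g4, f) must be 0, so both g4 = 0 and f = 0.
Check with a=1 b=0 c=0 d=0 e=0 f=0:
g1 = OR(e, a) = OR(0, 1) = 1
g2 = AND(d, b) = AND(0, 0) = 0
g3 = XOR(g2, c) = XOR(0, 0) = 0
g4 = AND(g3, g1) = AND(0, 1) = 0
g5 = OR(g4, f) = OR(0, 0) = 0
g6 = NOR(g2, g5) = NOR(0, 0) = 1
So g6 = 1 as required.

a=1 b=0 c=0 d=0 e=0 f=0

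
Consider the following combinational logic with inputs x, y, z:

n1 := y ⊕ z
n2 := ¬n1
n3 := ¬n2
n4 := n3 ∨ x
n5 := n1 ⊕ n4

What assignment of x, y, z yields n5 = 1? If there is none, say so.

n5 = n1 ⊕ n4 must be 1, so n1 and n4 differ.
Check with x=1, y=0, z=0:
n1 = y ⊕ z = 0 ⊕ 0 = 0
n2 = ¬n1 = ¬0 = 1
n3 = ¬n2 = ¬1 = 0
n4 = n3 ∨ x = 0 ∨ 1 = 1
n5 = n1 ⊕ n4 = 0 ⊕ 1 = 1
So n5 = 1 as required.

x=1, y=0, z=0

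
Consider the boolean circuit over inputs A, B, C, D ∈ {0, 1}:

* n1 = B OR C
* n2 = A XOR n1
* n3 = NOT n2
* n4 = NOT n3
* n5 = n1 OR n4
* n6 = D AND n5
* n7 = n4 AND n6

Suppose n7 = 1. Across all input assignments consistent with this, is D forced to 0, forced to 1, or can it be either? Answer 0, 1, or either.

n7 = n4 AND n6 must be 1, so both n4 = 1 and n6 = 1.
Every assignment with n7 = 1 has D = 1; there are 4 such assignment(s).
  A=0, B=0, C=1, D=1
  A=0, B=1, C=0, D=1
  A=0, B=1, C=1, D=1
  A=1, B=0, C=0, D=1

1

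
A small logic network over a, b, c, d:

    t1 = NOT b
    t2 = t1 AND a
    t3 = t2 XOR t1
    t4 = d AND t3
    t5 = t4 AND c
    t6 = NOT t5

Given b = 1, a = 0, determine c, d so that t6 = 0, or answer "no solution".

With b = 1, a = 0 fixed, none of the 4 settings of c, d give t6 = 0.
For example, with c=1, d=0:
t1 = NOT b = NOT 1 = 0
t2 = t1 AND a = 0 AND 0 = 0
t3 = t2 XOR t1 = 0 XOR 0 = 0
t4 = d AND t3 = 0 AND 0 = 0
t5 = t4 AND c = 0 AND 1 = 0
t6 = NOT t5 = NOT 0 = 1
giving t6 = 1 ≠ 0.

no solution exists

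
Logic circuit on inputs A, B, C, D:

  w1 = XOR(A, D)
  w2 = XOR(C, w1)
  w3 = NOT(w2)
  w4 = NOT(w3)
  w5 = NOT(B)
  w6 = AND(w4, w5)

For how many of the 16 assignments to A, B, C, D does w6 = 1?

4

w6 = AND(w4, w5) must be 1, so both w4 = 1 and w5 = 1.
w4 = NOT(w3) must be 1, so w3 = 0.
w5 = NOT(B) must be 1, so B = 0.
Enumerating the 16 input combinations, 4 give w6 = 1 and 12 give w6 = 0.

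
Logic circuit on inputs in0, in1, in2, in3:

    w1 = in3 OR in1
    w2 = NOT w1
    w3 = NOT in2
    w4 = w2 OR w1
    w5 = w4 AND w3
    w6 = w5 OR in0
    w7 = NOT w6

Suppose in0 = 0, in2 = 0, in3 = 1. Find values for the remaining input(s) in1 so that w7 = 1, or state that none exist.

With in0 = 0, in2 = 0, in3 = 1 fixed, none of the 2 settings of in1 give w7 = 1.
For example, with in1=1:
w1 = in3 OR in1 = 1 OR 1 = 1
w2 = NOT w1 = NOT 1 = 0
w3 = NOT in2 = NOT 0 = 1
w4 = w2 OR w1 = 0 OR 1 = 1
w5 = w4 AND w3 = 1 AND 1 = 1
w6 = w5 OR in0 = 1 OR 0 = 1
w7 = NOT w6 = NOT 1 = 0
giving w7 = 0 ≠ 1.

no solution exists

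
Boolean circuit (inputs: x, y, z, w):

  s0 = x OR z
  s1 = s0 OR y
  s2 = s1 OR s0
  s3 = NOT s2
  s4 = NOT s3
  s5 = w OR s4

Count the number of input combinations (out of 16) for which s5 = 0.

s5 = w OR s4 must be 0, so both w = 0 and s4 = 0.
s4 = NOT s3 must be 0, so s3 = 1.
Enumerating the 16 input combinations, 1 give s5 = 0 and 15 give s5 = 1.

1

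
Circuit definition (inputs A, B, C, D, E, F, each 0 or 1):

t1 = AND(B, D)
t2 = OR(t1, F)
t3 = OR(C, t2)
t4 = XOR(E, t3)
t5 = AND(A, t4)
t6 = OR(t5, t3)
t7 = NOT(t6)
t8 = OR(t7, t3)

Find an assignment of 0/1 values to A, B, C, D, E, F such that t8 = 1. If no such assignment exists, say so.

Check with A=1 B=1 C=0 D=1 E=0 F=1:
t1 = AND(B, D) = AND(1, 1) = 1
t2 = OR(t1, F) = OR(1, 1) = 1
t3 = OR(C, t2) = OR(0, 1) = 1
t4 = XOR(E, t3) = XOR(0, 1) = 1
t5 = AND(A, t4) = AND(1, 1) = 1
t6 = OR(t5, t3) = OR(1, 1) = 1
t7 = NOT(t6) = NOT 1 = 0
t8 = OR(t7, t3) = OR(0, 1) = 1
So t8 = 1 as required.

A=1 B=1 C=0 D=1 E=0 F=1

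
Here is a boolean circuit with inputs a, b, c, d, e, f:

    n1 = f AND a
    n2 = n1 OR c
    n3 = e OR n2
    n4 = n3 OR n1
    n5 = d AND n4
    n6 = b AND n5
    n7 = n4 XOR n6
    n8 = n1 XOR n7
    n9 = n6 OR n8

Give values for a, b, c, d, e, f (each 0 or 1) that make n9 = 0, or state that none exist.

a=1, b=1, c=0, d=1, e=0, f=0

n9 = n6 OR n8 must be 0, so both n6 = 0 and n8 = 0.
n6 = b AND n5 must be 0, so at least one of b, n5 is 0.
Check with a=1, b=1, c=0, d=1, e=0, f=0:
n1 = f AND a = 0 AND 1 = 0
n2 = n1 OR c = 0 OR 0 = 0
n3 = e OR n2 = 0 OR 0 = 0
n4 = n3 OR n1 = 0 OR 0 = 0
n5 = d AND n4 = 1 AND 0 = 0
n6 = b AND n5 = 1 AND 0 = 0
n7 = n4 XOR n6 = 0 XOR 0 = 0
n8 = n1 XOR n7 = 0 XOR 0 = 0
n9 = n6 OR n8 = 0 OR 0 = 0
So n9 = 0 as required.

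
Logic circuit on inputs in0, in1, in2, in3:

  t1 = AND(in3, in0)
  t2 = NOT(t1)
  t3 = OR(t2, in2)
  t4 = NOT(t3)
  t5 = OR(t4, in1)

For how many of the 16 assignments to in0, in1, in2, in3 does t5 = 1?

t5 = OR(t4, in1) must be 1, so at least one of t4, in1 is 1.
Enumerating the 16 input combinations, 9 give t5 = 1 and 7 give t5 = 0.

9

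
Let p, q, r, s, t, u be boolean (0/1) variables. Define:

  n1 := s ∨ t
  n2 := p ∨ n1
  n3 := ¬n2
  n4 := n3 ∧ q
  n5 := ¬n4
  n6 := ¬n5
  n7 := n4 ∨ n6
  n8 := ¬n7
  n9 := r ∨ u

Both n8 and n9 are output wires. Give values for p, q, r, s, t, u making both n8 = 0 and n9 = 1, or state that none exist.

p=0 q=1 r=1 s=0 t=0 u=0

Check with p=0 q=1 r=1 s=0 t=0 u=0:
n1 = s ∨ t = 0 ∨ 0 = 0
n2 = p ∨ n1 = 0 ∨ 0 = 0
n3 = ¬n2 = ¬0 = 1
n4 = n3 ∧ q = 1 ∧ 1 = 1
n5 = ¬n4 = ¬1 = 0
n6 = ¬n5 = ¬0 = 1
n7 = n4 ∨ n6 = 1 ∨ 1 = 1
n8 = ¬n7 = ¬1 = 0
n9 = r ∨ u = 1 ∨ 0 = 1
So n8 = 0 and n9 = 1.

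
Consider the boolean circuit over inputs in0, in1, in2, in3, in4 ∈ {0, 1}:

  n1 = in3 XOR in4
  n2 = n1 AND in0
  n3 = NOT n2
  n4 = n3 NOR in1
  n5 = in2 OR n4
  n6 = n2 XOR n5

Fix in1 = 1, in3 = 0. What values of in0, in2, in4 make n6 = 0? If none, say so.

n6 = n2 XOR n5 must be 0, so n2 and n5 are equal.
Check with in1 = 1, in3 = 0 and in0=0, in2=0, in4=1:
n1 = in3 XOR in4 = 0 XOR 1 = 1
n2 = n1 AND in0 = 1 AND 0 = 0
n3 = NOT n2 = NOT 0 = 1
n4 = n3 NOR in1 = 1 NOR 1 = 0
n5 = in2 OR n4 = 0 OR 0 = 0
n6 = n2 XOR n5 = 0 XOR 0 = 0
So n6 = 0.

in0=0, in2=0, in4=1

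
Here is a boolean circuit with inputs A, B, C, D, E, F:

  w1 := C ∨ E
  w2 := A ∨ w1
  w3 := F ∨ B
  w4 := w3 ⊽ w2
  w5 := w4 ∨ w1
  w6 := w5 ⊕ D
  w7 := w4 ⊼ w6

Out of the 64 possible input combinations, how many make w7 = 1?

w7 = w4 ⊼ w6 must be 1, so at least one of w4, w6 is 0.
Enumerating the 64 input combinations, 63 give w7 = 1 and 1 give w7 = 0.

63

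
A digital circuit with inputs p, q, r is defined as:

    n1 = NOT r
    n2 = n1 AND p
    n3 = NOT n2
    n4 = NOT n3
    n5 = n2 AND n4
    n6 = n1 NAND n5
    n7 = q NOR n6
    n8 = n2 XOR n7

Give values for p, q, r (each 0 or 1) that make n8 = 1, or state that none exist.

Check with p=1 q=1 r=0:
n1 = NOT r = NOT 0 = 1
n2 = n1 AND p = 1 AND 1 = 1
n3 = NOT n2 = NOT 1 = 0
n4 = NOT n3 = NOT 0 = 1
n5 = n2 AND n4 = 1 AND 1 = 1
n6 = n1 NAND n5 = 1 NAND 1 = 0
n7 = q NOR n6 = 1 NOR 0 = 0
n8 = n2 XOR n7 = 1 XOR 0 = 1
So n8 = 1 as required.

p=1 q=1 r=0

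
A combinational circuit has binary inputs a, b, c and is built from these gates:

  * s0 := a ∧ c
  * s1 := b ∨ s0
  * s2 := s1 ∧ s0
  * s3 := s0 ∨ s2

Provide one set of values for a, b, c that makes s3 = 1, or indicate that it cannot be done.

a=1 b=0 c=1

s3 = s0 ∨ s2 must be 1, so at least one of s0, s2 is 1.
Check with a=1 b=0 c=1:
s0 = a ∧ c = 1 ∧ 1 = 1
s1 = b ∨ s0 = 0 ∨ 1 = 1
s2 = s1 ∧ s0 = 1 ∧ 1 = 1
s3 = s0 ∨ s2 = 1 ∨ 1 = 1
So s3 = 1 as required.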